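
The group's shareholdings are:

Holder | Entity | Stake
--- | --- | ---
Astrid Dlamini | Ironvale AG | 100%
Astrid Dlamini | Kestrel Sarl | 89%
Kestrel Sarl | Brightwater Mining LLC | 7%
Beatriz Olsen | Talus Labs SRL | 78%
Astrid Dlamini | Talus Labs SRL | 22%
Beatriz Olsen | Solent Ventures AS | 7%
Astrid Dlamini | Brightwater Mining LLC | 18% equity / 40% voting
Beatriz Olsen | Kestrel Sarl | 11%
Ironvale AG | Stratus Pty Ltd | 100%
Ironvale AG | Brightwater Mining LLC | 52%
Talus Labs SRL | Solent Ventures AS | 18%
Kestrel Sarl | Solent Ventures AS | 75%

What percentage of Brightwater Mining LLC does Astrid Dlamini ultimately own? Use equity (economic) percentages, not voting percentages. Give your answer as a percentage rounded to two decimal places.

76.23%

Astrid reaches Brightwater along 3 paths.
Via Kestrel: 89% × 7% = 6.23%.
Direct stake: 18% = 18%.
Via Ironvale: 100% × 52% = 52%.
Total: 6.23% + 18% + 52% = 76.23%.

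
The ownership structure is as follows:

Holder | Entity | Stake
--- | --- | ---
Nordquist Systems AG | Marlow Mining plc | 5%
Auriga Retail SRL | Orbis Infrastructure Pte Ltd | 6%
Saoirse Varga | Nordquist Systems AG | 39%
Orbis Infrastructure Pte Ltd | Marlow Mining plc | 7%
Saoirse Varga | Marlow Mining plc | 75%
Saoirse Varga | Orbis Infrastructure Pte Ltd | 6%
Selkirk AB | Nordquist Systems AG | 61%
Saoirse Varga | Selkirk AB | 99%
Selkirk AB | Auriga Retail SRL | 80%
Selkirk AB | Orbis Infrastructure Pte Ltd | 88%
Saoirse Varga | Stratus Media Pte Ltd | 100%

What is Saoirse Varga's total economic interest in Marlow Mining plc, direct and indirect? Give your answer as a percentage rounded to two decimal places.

86.82%

Saoirse reaches Marlow along 6 paths.
Direct stake: 75% = 75%.
Via Nordquist: 39% × 5% = 1.95%.
Via Selkirk → Nordquist: 99% × 61% × 5% = 3.0195%.
Via Selkirk → Orbis: 99% × 88% × 7% = 6.0984%.
Via Selkirk → Auriga → Orbis: 99% × 80% × 6% × 7% = 0.33264%.
Via Orbis: 6% × 7% = 0.42%.
Total: 75% + 1.95% + 3.0195% + 6.0984% + 0.33264% + 0.42% = 86.82054%.
Rounded: 86.82%.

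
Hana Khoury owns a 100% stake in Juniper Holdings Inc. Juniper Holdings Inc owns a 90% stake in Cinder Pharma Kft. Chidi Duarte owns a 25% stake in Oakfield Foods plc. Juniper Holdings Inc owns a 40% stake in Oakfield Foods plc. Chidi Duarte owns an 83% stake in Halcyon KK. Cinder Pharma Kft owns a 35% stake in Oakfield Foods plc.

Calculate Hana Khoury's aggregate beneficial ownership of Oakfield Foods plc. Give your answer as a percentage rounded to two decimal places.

Hana reaches Oakfield along 2 paths.
Via Juniper: 100% × 40% = 40%.
Via Juniper → Cinder: 100% × 90% × 35% = 31.5%.
Total: 40% + 31.5% = 71.5%.
Rounded: 71.50%.

71.50%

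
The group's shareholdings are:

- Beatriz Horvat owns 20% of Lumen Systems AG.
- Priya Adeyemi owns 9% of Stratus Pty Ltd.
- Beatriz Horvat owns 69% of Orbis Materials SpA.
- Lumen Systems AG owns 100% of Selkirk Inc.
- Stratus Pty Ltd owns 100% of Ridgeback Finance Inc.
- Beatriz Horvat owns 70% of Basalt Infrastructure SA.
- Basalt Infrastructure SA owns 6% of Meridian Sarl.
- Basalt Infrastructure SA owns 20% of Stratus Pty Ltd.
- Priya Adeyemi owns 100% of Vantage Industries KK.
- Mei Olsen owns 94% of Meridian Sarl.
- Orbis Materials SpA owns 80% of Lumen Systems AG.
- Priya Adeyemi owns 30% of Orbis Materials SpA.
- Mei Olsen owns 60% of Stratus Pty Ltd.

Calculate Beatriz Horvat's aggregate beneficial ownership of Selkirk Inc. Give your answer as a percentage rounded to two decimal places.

75.20%

Beatriz reaches Selkirk along 2 paths.
Via Orbis → Lumen: 69% × 80% × 100% = 55.2%.
Via Lumen: 20% × 100% = 20%.
Total: 55.2% + 20% = 75.2%.
Rounded: 75.20%.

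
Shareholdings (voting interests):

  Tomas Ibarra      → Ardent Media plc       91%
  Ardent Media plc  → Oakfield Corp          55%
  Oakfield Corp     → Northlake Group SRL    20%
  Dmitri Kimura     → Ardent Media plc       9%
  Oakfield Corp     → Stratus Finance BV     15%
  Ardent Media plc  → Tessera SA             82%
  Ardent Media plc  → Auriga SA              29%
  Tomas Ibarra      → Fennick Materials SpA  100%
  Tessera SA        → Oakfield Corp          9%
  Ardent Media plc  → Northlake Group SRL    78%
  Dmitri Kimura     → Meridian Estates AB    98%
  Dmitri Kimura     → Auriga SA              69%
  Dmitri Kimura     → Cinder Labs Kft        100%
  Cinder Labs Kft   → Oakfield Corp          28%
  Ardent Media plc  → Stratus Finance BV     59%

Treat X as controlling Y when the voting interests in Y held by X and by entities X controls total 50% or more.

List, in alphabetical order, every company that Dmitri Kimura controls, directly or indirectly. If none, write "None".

Dmitri holds 98% of Meridian, so Dmitri controls Meridian.
Dmitri holds 100% of Cinder, so Dmitri controls Cinder.
Dmitri holds 69% of Auriga, so Dmitri controls Auriga.
No other company's threshold is met.

Auriga SA, Cinder Labs Kft, Meridian Estates AB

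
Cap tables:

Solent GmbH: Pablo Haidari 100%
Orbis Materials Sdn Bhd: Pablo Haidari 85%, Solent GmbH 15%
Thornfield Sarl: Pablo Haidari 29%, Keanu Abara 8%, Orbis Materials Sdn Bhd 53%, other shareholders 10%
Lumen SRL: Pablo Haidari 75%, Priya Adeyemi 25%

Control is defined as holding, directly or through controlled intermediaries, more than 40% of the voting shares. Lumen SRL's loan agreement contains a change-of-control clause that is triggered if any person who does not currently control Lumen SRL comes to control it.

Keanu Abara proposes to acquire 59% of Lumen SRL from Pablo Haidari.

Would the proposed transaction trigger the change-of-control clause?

The purchase adds only to Keanu's holdings (Pablo's stake shrinks), so Keanu is the only person who could newly come to control Lumen.
Keanu's largest direct stake is 8% in Thornfield, which does not meet the threshold, so Keanu controls no company.
Neither Keanu nor any entity Keanu controls holds any voting interest in Lumen.
So before the transaction, Keanu does not control Lumen.
After the purchase, Keanu holds 59% of Lumen directly, and Pablo's stake falls to 16%.
Keanu holds 59% of Lumen, so Keanu controls Lumen.
Keanu did not control Lumen before and does after, so the clause is triggered.

Yes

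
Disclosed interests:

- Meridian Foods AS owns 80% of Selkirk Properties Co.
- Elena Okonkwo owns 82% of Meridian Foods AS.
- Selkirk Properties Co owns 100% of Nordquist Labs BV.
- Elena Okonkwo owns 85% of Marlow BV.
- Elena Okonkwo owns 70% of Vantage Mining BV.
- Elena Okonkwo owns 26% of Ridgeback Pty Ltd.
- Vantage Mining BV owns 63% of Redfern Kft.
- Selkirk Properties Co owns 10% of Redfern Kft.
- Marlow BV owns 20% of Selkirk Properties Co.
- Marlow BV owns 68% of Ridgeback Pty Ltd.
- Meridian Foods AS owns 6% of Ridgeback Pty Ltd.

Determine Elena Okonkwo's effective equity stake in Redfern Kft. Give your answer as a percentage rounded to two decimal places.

52.36%

Elena reaches Redfern along 3 paths.
Via Vantage: 70% × 63% = 44.1%.
Via Marlow → Selkirk: 85% × 20% × 10% = 1.7%.
Via Meridian → Selkirk: 82% × 80% × 10% = 6.56%.
Total: 44.1% + 1.7% + 6.56% = 52.36%.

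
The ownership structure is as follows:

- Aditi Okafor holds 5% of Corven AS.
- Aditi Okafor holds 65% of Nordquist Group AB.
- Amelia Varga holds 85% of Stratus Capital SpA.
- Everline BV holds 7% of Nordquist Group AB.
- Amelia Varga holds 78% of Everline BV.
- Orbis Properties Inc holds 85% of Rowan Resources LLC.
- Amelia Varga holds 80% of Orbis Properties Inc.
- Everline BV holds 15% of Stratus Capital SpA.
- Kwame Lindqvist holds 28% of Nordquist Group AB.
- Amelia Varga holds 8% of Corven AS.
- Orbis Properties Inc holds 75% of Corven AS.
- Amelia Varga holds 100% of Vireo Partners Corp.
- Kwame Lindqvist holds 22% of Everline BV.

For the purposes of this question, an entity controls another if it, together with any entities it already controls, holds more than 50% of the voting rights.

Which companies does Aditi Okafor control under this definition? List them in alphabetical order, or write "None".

Nordquist Group AB

Aditi holds 65% of Nordquist, so Aditi controls Nordquist.
No other company's threshold is met.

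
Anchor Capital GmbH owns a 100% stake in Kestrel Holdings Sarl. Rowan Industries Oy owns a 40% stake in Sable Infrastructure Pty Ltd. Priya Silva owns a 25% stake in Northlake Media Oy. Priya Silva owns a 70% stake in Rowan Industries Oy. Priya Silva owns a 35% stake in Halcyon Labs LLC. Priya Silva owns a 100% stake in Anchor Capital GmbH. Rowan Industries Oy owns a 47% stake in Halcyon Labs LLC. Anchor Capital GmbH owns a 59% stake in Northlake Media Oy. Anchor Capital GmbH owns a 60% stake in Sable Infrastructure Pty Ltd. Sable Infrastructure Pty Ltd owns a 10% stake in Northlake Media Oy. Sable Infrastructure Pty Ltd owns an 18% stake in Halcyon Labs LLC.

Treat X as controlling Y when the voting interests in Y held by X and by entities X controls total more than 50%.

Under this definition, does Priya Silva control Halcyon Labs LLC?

Priya holds 70% of Rowan, so Priya controls Rowan.
Priya holds 100% of Anchor, so Priya controls Anchor.
Rowan and Anchor together hold 40% + 60% = 100% of Sable, so Priya controls Sable.
Rowan and Sable and Priya together hold 47% + 18% + 35% = 100% of Halcyon, so Priya controls Halcyon.

Yes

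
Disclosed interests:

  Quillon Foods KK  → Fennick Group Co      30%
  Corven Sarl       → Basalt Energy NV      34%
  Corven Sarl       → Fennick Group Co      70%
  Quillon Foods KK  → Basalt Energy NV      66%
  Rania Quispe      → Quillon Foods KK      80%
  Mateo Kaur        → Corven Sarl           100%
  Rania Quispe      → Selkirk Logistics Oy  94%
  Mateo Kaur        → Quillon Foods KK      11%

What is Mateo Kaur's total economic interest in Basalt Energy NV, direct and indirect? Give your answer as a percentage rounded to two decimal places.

Mateo reaches Basalt along 2 paths.
Via Quillon: 11% × 66% = 7.26%.
Via Corven: 100% × 34% = 34%.
Total: 7.26% + 34% = 41.26%.

41.26%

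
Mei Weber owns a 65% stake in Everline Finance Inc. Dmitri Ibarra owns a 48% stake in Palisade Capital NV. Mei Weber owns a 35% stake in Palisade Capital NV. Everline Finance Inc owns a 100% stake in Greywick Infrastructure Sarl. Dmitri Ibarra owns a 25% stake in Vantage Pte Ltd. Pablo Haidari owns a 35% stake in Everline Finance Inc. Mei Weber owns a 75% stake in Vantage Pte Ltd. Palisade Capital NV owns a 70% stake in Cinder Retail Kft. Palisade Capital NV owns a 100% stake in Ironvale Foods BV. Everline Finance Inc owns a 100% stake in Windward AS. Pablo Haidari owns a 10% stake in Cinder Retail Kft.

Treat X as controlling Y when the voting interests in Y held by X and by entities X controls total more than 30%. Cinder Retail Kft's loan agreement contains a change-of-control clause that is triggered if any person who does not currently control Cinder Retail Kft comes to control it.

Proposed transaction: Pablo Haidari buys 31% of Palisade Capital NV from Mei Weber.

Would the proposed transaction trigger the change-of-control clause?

Yes

The purchase adds only to Pablo's holdings (Mei's stake shrinks), so Pablo is the only person who could newly come to control Cinder.
Pablo holds 35% of Everline, so Pablo controls Everline.
Everline holds 100% of Greywick, so Pablo controls Greywick.
Everline holds 100% of Windward, so Pablo controls Windward.
In Cinder, Pablo's side holds only 10%, not > 30%.
So before the transaction, Pablo does not control Cinder.
After the purchase, Pablo holds 31% of Palisade directly, and Mei's stake falls to 4%.
Pablo holds 31% of Palisade, so Pablo controls Palisade.
Pablo and Palisade together hold 10% + 70% = 80% of Cinder, so Pablo controls Cinder.
Pablo did not control Cinder before and does after, so the clause is triggered.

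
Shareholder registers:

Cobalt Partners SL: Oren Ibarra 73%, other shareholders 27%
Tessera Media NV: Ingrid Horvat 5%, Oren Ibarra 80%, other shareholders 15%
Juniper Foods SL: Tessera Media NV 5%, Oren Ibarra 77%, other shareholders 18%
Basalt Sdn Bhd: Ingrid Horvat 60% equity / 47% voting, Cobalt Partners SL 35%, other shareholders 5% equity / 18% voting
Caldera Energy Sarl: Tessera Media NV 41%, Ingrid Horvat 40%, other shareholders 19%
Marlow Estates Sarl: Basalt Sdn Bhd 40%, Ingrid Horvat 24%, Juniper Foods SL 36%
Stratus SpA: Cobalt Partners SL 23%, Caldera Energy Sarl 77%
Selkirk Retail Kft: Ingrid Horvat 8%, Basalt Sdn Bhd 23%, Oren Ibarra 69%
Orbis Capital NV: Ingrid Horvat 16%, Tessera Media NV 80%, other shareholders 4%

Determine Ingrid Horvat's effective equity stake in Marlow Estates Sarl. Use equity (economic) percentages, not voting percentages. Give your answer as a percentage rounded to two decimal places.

Ingrid reaches Marlow along 3 paths.
Via Basalt: 60% × 40% = 24%.
Direct stake: 24% = 24%.
Via Tessera → Juniper: 5% × 5% × 36% = 0.09%.
Total: 24% + 24% + 0.09% = 48.09%.

48.09%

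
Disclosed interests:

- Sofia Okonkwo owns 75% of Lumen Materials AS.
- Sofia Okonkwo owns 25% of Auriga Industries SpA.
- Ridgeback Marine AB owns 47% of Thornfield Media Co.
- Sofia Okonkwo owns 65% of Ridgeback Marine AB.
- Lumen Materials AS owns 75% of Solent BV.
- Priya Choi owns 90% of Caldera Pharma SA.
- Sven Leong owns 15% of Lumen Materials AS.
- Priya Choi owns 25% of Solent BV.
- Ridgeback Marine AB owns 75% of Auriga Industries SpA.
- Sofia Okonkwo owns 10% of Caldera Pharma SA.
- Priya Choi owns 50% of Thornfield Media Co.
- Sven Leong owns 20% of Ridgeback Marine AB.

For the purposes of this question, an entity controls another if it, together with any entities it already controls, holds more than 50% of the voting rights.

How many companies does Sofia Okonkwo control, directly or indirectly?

4

Sofia holds 65% of Ridgeback, so Sofia controls Ridgeback.
Sofia and Ridgeback together hold 25% + 75% = 100% of Auriga, so Sofia controls Auriga.
Sofia holds 75% of Lumen, so Sofia controls Lumen.
Lumen holds 75% of Solent, so Sofia controls Solent.
No other company's threshold is met.
Sofia controls 4 companies.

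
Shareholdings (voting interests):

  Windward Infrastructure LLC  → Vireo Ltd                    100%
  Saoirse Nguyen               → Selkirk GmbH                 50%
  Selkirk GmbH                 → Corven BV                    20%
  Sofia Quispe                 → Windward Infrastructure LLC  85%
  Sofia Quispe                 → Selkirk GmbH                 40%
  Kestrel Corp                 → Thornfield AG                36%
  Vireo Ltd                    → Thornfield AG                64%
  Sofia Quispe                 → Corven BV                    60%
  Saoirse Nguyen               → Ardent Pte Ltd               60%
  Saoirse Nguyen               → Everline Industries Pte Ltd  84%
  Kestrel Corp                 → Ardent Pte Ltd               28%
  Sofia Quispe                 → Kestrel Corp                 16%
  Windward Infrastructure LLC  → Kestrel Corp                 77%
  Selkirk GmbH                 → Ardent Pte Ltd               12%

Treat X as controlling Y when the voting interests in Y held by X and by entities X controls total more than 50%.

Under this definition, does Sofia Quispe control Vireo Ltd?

Sofia holds 85% of Windward, so Sofia controls Windward.
Windward holds 100% of Vireo, so Sofia controls Vireo.

Yes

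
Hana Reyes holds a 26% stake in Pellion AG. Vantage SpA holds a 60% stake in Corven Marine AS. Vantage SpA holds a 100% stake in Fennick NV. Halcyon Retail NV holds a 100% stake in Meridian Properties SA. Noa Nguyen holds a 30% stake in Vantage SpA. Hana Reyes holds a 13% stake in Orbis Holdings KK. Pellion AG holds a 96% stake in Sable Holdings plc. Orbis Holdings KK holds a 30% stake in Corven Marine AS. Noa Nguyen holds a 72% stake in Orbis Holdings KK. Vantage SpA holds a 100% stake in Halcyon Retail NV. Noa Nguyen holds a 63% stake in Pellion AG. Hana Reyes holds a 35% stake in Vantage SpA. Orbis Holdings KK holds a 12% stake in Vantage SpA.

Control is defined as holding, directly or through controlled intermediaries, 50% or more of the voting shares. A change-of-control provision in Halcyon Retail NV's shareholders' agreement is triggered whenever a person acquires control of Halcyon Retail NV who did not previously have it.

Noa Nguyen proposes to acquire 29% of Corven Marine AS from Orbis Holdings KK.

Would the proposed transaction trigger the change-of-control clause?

The purchase adds only to Noa's holdings (Orbis's stake shrinks), so Noa is the only person who could newly come to control Halcyon.
Noa holds 63% of Pellion, so Noa controls Pellion.
Noa holds 72% of Orbis, so Noa controls Orbis.
Pellion holds 96% of Sable, so Noa controls Sable.
Neither Noa nor any entity Noa controls holds any voting interest in Halcyon.
So before the transaction, Noa does not control Halcyon.
After the purchase, Noa holds 29% of Corven directly, and Orbis's stake falls to 1%.
Noa's side now holds 1% + 29% = 30% of Corven, not ≥ 50%, so Noa still does not control Corven.
After the transaction, neither Noa nor any entity Noa controls holds a voting interest in Halcyon, so Noa still does not control it.
No new person acquires control, so the clause is not triggered.

No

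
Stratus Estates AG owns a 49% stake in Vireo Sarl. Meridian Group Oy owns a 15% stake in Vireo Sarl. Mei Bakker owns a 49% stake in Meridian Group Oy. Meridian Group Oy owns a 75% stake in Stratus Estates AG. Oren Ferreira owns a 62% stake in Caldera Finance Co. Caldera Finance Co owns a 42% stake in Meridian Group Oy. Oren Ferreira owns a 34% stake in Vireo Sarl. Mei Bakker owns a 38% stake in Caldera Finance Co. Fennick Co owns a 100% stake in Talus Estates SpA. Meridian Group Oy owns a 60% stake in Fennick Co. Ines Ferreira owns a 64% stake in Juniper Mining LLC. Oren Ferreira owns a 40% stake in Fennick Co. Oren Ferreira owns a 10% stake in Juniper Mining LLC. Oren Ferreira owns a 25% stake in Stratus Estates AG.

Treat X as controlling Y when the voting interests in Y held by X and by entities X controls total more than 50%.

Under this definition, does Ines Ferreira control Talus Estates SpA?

No

Ines holds 64% of Juniper, so Ines controls Juniper.
Neither Ines nor any entity Ines controls holds any voting interest in Talus.
So Ines does not control Talus.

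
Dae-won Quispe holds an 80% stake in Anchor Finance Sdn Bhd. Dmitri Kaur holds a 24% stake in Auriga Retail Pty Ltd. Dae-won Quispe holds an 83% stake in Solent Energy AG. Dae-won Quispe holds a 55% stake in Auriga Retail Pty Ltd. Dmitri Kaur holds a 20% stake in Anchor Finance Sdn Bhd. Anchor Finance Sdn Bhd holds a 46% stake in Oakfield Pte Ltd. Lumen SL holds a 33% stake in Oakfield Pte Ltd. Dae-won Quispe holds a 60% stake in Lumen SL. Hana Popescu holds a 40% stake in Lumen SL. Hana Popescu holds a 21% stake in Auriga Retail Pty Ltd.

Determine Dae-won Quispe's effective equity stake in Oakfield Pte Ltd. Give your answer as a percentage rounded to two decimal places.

56.60%

Dae-won reaches Oakfield along 2 paths.
Via Lumen: 60% × 33% = 19.8%.
Via Anchor: 80% × 46% = 36.8%.
Total: 19.8% + 36.8% = 56.6%.
Rounded: 56.60%.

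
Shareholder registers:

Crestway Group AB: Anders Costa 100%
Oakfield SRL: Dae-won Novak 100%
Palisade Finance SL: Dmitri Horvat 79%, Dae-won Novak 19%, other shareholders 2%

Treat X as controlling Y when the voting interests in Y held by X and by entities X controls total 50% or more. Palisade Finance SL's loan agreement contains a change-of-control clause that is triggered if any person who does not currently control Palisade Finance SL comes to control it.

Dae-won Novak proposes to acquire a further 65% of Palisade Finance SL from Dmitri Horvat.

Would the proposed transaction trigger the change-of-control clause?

The purchase adds only to Dae-won's holdings (Dmitri's stake shrinks), so Dae-won is the only person who could newly come to control Palisade.
Dae-won holds 100% of Oakfield, so Dae-won controls Oakfield.
In Palisade, Dae-won's side holds only 19%, not ≥ 50%.
So before the transaction, Dae-won does not control Palisade.
After the purchase, Dae-won's direct stake in Palisade rises to 19% + 65% = 84%, and Dmitri's stake falls to 14%.
Dae-won holds 84% of Palisade, so Dae-won controls Palisade.
Dae-won did not control Palisade before and does after, so the clause is triggered.

Yes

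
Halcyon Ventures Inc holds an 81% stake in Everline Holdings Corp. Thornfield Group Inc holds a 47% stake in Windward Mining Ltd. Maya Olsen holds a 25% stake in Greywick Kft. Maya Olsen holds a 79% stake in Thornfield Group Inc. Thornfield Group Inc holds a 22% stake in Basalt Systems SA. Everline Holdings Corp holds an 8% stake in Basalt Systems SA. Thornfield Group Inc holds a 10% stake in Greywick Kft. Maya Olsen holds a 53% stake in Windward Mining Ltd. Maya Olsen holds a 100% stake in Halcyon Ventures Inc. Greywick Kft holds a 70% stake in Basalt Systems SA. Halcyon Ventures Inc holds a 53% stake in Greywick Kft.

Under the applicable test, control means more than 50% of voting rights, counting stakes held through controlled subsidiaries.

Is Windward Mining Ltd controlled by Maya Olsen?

Yes

Maya holds 79% of Thornfield, so Maya controls Thornfield.
Thornfield and Maya together hold 47% + 53% = 100% of Windward, so Maya controls Windward.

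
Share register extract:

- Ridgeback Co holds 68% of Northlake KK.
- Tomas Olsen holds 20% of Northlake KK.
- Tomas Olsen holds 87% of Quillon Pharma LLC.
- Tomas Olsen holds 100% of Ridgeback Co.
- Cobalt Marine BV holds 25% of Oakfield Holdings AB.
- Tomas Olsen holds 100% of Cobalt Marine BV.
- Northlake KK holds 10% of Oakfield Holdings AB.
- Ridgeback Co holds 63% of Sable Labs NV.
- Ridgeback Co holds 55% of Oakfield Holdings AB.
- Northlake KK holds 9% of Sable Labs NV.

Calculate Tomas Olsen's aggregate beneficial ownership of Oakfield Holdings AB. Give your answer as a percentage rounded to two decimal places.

88.80%

Tomas reaches Oakfield along 4 paths.
Via Ridgeback: 100% × 55% = 55%.
Via Northlake: 20% × 10% = 2%.
Via Ridgeback → Northlake: 100% × 68% × 10% = 6.8%.
Via Cobalt: 100% × 25% = 25%.
Total: 55% + 2% + 6.8% + 25% = 88.8%.
Rounded: 88.80%.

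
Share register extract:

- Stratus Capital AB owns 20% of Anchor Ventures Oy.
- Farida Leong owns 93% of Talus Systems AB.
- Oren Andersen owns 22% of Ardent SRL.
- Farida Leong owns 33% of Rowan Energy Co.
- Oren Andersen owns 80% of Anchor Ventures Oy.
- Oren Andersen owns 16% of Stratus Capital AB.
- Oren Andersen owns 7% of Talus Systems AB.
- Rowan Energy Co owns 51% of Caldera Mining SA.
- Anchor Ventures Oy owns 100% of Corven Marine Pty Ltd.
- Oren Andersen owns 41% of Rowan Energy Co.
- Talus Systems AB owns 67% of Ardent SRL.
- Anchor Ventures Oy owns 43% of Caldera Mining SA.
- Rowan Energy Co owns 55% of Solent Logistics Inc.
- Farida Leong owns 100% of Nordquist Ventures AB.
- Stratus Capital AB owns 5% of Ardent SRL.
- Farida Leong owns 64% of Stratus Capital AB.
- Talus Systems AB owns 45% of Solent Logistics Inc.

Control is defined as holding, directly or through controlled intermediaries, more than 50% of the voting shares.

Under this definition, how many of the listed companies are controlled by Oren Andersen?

2

Oren holds 80% of Anchor, so Oren controls Anchor.
Anchor holds 100% of Corven, so Oren controls Corven.
No other company's threshold is met.
Oren controls 2 companies.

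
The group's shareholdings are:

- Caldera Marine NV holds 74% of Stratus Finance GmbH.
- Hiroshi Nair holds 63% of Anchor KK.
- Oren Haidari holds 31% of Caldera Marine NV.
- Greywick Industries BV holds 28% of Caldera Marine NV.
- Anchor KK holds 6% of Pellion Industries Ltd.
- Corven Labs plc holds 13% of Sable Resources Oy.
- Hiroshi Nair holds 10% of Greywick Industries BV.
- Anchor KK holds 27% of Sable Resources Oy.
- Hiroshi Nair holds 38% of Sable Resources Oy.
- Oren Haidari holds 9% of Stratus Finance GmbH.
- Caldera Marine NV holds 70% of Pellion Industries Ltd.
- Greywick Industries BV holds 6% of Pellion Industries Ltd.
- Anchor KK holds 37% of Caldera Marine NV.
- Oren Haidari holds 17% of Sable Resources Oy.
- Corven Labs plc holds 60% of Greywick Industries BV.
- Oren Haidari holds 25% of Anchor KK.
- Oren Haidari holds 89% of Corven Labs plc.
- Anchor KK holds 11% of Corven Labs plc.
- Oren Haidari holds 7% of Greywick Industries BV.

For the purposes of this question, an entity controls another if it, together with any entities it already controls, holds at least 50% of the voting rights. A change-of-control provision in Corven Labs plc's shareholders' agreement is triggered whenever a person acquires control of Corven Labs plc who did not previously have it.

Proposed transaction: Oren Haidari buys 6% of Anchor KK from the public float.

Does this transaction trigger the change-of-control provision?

No

The purchase changes only Oren's holdings, so Oren is the only person who could newly come to control Corven.
Oren holds 89% of Corven, so Oren controls Corven.
So Oren already controls Corven before the transaction.
After the purchase, Oren's direct stake in Anchor rises to 25% + 6% = 31%.
Oren controlled Corven already, so this is not a new person acquiring control; every other person's position is unchanged or reduced.
No new person acquires control, so the clause is not triggered.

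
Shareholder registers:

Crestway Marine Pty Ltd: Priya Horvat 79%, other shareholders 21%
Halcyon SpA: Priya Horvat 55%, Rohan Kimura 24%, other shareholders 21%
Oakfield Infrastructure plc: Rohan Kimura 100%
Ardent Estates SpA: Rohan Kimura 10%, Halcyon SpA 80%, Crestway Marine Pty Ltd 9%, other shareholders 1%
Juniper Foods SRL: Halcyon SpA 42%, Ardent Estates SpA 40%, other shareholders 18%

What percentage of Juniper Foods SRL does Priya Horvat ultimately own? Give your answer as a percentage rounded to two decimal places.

43.54%

Priya reaches Juniper along 3 paths.
Via Halcyon: 55% × 42% = 23.1%.
Via Halcyon → Ardent: 55% × 80% × 40% = 17.6%.
Via Crestway → Ardent: 79% × 9% × 40% = 2.844%.
Total: 23.1% + 17.6% + 2.844% = 43.544%.
Rounded: 43.54%.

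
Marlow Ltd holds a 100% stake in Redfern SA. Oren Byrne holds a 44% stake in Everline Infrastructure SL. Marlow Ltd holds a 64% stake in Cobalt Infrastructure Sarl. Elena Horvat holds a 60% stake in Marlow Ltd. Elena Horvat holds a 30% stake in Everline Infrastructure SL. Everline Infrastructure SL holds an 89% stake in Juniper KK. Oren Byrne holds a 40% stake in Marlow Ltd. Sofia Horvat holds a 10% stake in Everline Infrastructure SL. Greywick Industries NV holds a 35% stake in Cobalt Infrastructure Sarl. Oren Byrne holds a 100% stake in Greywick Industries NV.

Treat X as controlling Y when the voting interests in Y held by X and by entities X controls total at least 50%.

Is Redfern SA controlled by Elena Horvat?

Yes

Elena holds 60% of Marlow, so Elena controls Marlow.
Marlow holds 100% of Redfern, so Elena controls Redfern.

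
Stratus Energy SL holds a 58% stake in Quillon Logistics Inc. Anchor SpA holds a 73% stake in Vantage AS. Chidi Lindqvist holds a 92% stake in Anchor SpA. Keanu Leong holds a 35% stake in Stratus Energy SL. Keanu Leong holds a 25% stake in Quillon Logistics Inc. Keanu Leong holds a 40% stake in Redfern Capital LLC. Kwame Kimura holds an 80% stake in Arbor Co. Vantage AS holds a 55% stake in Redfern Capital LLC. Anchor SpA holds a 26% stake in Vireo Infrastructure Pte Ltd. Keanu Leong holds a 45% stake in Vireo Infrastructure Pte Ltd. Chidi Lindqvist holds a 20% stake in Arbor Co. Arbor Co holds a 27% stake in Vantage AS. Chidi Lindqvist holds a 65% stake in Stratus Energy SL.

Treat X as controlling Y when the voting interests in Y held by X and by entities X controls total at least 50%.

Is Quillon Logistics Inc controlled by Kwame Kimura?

Kwame holds 80% of Arbor, so Kwame controls Arbor.
Neither Kwame nor any entity Kwame controls holds any voting interest in Quillon.
So Kwame does not control Quillon.

No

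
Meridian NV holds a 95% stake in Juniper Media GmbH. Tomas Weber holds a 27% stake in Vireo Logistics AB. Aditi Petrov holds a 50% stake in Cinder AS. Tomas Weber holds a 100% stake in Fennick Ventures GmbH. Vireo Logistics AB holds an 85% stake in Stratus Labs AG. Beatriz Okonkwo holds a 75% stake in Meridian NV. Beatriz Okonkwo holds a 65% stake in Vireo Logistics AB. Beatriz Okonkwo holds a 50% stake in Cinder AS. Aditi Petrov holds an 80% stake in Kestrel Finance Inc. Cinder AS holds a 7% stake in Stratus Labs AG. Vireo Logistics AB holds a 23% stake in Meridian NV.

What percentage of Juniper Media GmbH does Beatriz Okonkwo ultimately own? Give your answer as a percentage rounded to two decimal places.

85.45%

Beatriz reaches Juniper along 2 paths.
Via Meridian: 75% × 95% = 71.25%.
Via Vireo → Meridian: 65% × 23% × 95% = 14.2025%.
Total: 71.25% + 14.2025% = 85.4525%.
Rounded: 85.45%.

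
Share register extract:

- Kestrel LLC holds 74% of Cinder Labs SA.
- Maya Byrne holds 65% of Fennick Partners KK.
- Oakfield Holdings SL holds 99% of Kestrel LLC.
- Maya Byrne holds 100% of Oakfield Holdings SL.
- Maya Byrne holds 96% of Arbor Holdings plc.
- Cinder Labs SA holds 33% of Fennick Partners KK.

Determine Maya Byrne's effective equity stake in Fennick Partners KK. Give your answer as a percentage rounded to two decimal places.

Maya reaches Fennick along 2 paths.
Via Oakfield → Kestrel → Cinder: 100% × 99% × 74% × 33% = 24.1758%.
Direct stake: 65% = 65%.
Total: 24.1758% + 65% = 89.1758%.
Rounded: 89.18%.

89.18%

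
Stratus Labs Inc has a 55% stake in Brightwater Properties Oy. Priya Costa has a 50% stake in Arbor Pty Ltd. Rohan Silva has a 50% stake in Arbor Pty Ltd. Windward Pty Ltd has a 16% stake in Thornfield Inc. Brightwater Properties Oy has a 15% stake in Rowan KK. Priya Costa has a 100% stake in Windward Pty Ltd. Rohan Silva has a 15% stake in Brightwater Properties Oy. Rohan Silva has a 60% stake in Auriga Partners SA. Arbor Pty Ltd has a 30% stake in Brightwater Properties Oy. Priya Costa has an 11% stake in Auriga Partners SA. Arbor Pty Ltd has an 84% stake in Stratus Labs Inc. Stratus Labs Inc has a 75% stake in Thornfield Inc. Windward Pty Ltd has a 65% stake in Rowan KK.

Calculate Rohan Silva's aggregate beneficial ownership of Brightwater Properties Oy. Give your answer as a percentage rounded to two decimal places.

53.10%

Rohan reaches Brightwater along 3 paths.
Direct stake: 15% = 15%.
Via Arbor: 50% × 30% = 15%.
Via Arbor → Stratus: 50% × 84% × 55% = 23.1%.
Total: 15% + 15% + 23.1% = 53.1%.
Rounded: 53.10%.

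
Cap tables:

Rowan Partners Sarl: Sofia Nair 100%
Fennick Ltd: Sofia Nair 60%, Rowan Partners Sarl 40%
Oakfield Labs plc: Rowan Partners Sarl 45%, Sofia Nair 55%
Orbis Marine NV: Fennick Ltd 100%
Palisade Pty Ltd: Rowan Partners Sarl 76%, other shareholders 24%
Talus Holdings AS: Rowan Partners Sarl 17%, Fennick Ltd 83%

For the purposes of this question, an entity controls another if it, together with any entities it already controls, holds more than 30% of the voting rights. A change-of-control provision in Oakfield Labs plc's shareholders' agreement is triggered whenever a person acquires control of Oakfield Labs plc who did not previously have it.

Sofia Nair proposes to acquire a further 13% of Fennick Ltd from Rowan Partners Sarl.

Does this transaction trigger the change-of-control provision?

The purchase adds only to Sofia's holdings (Rowan's stake shrinks), so Sofia is the only person who could newly come to control Oakfield.
Sofia holds 100% of Rowan, so Sofia controls Rowan.
Rowan and Sofia together hold 45% + 55% = 100% of Oakfield, so Sofia controls Oakfield.
So Sofia already controls Oakfield before the transaction.
After the purchase, Sofia's direct stake in Fennick rises to 60% + 13% = 73%, and Rowan's stake falls to 27%.
Sofia controlled Oakfield already, so this is not a new person acquiring control; every other person's position is unchanged or reduced.
No new person acquires control, so the clause is not triggered.

No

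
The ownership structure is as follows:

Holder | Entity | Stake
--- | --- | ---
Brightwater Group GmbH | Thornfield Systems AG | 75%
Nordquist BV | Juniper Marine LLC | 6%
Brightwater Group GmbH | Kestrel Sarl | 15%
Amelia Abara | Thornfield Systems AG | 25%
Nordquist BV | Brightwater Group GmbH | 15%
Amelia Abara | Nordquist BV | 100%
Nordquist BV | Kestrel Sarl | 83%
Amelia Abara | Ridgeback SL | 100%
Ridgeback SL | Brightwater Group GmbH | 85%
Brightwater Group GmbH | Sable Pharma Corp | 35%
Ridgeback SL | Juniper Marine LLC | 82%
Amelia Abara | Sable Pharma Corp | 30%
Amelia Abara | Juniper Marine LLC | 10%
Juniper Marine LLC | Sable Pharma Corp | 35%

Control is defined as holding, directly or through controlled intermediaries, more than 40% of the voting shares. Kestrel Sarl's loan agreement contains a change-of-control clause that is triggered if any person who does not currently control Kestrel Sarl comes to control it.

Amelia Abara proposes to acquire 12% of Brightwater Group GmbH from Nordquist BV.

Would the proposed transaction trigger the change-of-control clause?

The purchase adds only to Amelia's holdings (Nordquist's stake shrinks), so Amelia is the only person who could newly come to control Kestrel.
Amelia holds 100% of Nordquist, so Amelia controls Nordquist.
Amelia holds 100% of Ridgeback, so Amelia controls Ridgeback.
Ridgeback and Nordquist together hold 85% + 15% = 100% of Brightwater, so Amelia controls Brightwater.
Brightwater and Nordquist together hold 15% + 83% = 98% of Kestrel, so Amelia controls Kestrel.
So Amelia already controls Kestrel before the transaction.
After the purchase, Amelia holds 12% of Brightwater directly, and Nordquist's stake falls to 3%.
Amelia controlled Kestrel already, so this is not a new person acquiring control; every other person's position is unchanged or reduced.
No new person acquires control, so the clause is not triggered.

No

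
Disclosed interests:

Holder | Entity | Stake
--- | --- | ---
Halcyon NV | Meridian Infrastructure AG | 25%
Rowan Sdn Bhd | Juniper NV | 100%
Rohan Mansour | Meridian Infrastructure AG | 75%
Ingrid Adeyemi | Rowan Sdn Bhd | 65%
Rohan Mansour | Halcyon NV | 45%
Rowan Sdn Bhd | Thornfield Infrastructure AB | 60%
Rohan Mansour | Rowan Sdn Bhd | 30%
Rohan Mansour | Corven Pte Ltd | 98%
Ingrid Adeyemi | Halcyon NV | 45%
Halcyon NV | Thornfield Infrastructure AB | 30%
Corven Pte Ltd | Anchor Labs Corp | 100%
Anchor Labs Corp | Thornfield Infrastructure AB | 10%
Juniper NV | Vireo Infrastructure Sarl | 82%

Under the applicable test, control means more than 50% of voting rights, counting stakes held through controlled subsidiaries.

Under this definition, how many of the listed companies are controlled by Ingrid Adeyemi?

Ingrid holds 65% of Rowan, so Ingrid controls Rowan.
Rowan holds 100% of Juniper, so Ingrid controls Juniper.
Rowan holds 60% of Thornfield, so Ingrid controls Thornfield.
Juniper holds 82% of Vireo, so Ingrid controls Vireo.
No other company's threshold is met.
Ingrid controls 4 companies.

4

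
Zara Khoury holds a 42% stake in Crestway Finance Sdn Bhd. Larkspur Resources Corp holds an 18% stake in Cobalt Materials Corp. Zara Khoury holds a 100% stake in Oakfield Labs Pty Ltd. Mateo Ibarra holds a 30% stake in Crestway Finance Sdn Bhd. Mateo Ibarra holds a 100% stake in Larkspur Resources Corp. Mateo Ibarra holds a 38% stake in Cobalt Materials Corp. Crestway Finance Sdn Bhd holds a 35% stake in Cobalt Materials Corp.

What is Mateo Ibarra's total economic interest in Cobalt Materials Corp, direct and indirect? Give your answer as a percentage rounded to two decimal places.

66.50%

Mateo reaches Cobalt along 3 paths.
Via Crestway: 30% × 35% = 10.5%.
Direct stake: 38% = 38%.
Via Larkspur: 100% × 18% = 18%.
Total: 10.5% + 38% + 18% = 66.5%.
Rounded: 66.50%.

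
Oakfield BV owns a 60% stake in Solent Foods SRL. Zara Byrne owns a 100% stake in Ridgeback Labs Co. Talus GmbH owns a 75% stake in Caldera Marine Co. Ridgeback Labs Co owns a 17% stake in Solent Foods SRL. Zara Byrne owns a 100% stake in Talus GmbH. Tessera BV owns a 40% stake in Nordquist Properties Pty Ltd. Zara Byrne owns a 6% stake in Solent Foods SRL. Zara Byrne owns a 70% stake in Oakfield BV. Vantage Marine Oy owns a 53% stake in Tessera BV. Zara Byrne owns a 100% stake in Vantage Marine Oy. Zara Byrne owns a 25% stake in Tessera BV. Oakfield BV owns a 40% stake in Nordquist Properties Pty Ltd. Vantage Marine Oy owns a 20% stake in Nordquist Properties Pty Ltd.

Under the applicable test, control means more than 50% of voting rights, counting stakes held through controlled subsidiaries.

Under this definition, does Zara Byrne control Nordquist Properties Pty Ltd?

Yes

Zara holds 100% of Vantage, so Zara controls Vantage.
Vantage and Zara together hold 53% + 25% = 78% of Tessera, so Zara controls Tessera.
Zara holds 70% of Oakfield, so Zara controls Oakfield.
Vantage and Oakfield and Tessera together hold 20% + 40% + 40% = 100% of Nordquist, so Zara controls Nordquist.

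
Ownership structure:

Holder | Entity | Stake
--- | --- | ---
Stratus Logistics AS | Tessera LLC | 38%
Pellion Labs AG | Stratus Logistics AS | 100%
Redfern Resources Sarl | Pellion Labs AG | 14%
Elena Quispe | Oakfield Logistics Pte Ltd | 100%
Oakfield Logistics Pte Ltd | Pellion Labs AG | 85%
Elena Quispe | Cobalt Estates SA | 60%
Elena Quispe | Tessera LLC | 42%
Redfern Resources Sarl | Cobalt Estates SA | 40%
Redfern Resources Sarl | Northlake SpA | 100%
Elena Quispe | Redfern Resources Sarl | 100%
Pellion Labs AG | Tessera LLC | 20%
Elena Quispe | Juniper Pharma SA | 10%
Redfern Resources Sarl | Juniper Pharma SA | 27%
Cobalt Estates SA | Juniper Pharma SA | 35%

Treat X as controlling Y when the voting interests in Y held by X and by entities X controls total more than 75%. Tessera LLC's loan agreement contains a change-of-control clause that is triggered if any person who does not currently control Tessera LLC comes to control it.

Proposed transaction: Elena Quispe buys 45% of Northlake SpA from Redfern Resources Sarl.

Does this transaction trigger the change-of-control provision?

No

The purchase adds only to Elena's holdings (Redfern's stake shrinks), so Elena is the only person who could newly come to control Tessera.
Elena holds 100% of Redfern, so Elena controls Redfern.
Elena holds 100% of Oakfield, so Elena controls Oakfield.
Redfern and Oakfield together hold 14% + 85% = 99% of Pellion, so Elena controls Pellion.
Pellion holds 100% of Stratus, so Elena controls Stratus.
Elena and Pellion and Stratus together hold 42% + 20% + 38% = 100% of Tessera, so Elena controls Tessera.
So Elena already controls Tessera before the transaction.
After the purchase, Elena holds 45% of Northlake directly, and Redfern's stake falls to 55%.
Elena controlled Tessera already, so this is not a new person acquiring control; every other person's position is unchanged or reduced.
No new person acquires control, so the clause is not triggered.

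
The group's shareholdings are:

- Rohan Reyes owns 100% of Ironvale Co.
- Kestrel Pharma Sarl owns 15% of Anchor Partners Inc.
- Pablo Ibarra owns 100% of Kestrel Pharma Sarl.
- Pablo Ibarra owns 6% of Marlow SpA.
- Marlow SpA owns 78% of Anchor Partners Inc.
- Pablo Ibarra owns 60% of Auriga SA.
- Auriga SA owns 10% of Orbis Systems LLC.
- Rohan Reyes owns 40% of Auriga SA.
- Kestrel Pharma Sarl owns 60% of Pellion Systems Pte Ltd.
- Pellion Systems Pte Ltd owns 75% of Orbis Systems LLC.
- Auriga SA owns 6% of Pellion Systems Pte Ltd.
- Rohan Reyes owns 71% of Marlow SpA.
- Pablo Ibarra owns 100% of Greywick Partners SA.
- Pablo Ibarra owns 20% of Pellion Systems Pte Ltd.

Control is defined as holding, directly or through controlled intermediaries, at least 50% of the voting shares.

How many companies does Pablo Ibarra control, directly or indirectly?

Pablo holds 100% of Kestrel, so Pablo controls Kestrel.
Pablo holds 60% of Auriga, so Pablo controls Auriga.
Pablo and Auriga and Kestrel together hold 20% + 6% + 60% = 86% of Pellion, so Pablo controls Pellion.
Pablo holds 100% of Greywick, so Pablo controls Greywick.
Pellion and Auriga together hold 75% + 10% = 85% of Orbis, so Pablo controls Orbis.
No other company's threshold is met.
Pablo controls 5 companies.

5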